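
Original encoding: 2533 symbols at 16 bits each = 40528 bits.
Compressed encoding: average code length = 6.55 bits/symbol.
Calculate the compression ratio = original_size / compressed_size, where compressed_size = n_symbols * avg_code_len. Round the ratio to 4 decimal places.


original_size = n_symbols * orig_bits = 2533 * 16 = 40528 bits
compressed_size = n_symbols * avg_code_len = 2533 * 6.55 = 16591.15 bits
ratio = original_size / compressed_size = 40528 / 16591.15 = 2.4427

Compression ratio = 2.4427


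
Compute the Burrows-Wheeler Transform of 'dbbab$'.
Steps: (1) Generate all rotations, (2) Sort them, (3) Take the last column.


Rotations (sorted):
  0: $dbbab -> last char: b
  1: ab$dbb -> last char: b
  2: b$dbba -> last char: a
  3: bab$db -> last char: b
  4: bbab$d -> last char: d
  5: dbbab$ -> last char: $


BWT = bbabd$


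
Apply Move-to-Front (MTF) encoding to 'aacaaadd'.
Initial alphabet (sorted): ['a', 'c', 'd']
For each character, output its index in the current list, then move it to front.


MTF encoding:
'a': index 0 in ['a', 'c', 'd'] -> ['a', 'c', 'd']
'a': index 0 in ['a', 'c', 'd'] -> ['a', 'c', 'd']
'c': index 1 in ['a', 'c', 'd'] -> ['c', 'a', 'd']
'a': index 1 in ['c', 'a', 'd'] -> ['a', 'c', 'd']
'a': index 0 in ['a', 'c', 'd'] -> ['a', 'c', 'd']
'a': index 0 in ['a', 'c', 'd'] -> ['a', 'c', 'd']
'd': index 2 in ['a', 'c', 'd'] -> ['d', 'a', 'c']
'd': index 0 in ['d', 'a', 'c'] -> ['d', 'a', 'c']


Output: [0, 0, 1, 1, 0, 0, 2, 0]


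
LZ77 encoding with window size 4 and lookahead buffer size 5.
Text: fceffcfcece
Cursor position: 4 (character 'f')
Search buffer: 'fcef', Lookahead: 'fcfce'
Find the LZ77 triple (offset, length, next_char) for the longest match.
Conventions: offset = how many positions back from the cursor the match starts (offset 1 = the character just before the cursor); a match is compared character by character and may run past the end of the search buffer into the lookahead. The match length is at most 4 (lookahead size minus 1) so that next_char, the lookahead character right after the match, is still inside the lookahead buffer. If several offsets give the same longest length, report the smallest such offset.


Try each offset into the search buffer:
  offset=1 (pos 3, char 'f'): match length 1
  offset=2 (pos 2, char 'e'): match length 0
  offset=3 (pos 1, char 'c'): match length 0
  offset=4 (pos 0, char 'f'): match length 2
Longest match has length 2 at offset 4.
next_char = character at position 4 + 2 = 6 -> 'f'

Best match: offset=4, length=2 (matching 'fc' starting at position 0)
LZ77 triple: (4, 2, 'f')


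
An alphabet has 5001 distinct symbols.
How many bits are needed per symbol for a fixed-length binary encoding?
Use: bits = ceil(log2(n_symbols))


log2(5001) = 12.288
Bracket: 2^12 = 4096 < 5001 <= 2^13 = 8192
So ceil(log2(5001)) = 13

bits = ceil(log2(5001)) = ceil(12.288) = 13 bits


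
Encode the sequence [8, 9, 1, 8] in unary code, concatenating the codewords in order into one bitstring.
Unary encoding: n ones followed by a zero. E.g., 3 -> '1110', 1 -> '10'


Encode each number as n ones followed by a terminating 0:
  8 -> 111111110 (9 bits)
  9 -> 1111111110 (10 bits)
  1 -> 10 (2 bits)
  8 -> 111111110 (9 bits)
Total length = 9 + 10 + 2 + 9 = 30 bits.

Unary([8, 9, 1, 8]) = 111111110111111111010111111110 (30 bits)


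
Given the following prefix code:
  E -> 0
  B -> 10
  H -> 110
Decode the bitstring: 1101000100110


Decoding step by step:
Bits 110 -> H
Bits 10 -> B
Bits 0 -> E
Bits 0 -> E
Bits 10 -> B
Bits 0 -> E
Bits 110 -> H


Decoded message: HBEEBEH


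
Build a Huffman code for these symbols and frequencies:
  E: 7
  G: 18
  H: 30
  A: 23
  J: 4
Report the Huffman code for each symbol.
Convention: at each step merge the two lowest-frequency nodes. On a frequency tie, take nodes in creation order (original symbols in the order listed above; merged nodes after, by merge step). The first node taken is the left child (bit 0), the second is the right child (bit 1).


Huffman tree construction:
Step 1: Merge J(4) + E(7) = 11
Step 2: Merge (J+E)(11) + G(18) = 29
Step 3: Merge A(23) + ((J+E)+G)(29) = 52
Step 4: Merge H(30) + (A+((J+E)+G))(52) = 82
Read each symbol's code off the tree from the root (left child = 0, right child = 1).

Codes:
  E: 1101 (length 4)
  G: 111 (length 3)
  H: 0 (length 1)
  A: 10 (length 2)
  J: 1100 (length 4)
Average code length: 174/82 = 2.1220 bits/symbol


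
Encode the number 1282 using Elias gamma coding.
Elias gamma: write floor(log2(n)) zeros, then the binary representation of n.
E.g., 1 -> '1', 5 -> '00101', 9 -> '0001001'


num_bits = floor(log2(1282)) + 1 = 11
leading_zeros = num_bits - 1 = 10
binary(1282) = 10100000010

Elias gamma(1282) = '0000000000' + '10100000010' = 000000000010100000010 (21 bits)


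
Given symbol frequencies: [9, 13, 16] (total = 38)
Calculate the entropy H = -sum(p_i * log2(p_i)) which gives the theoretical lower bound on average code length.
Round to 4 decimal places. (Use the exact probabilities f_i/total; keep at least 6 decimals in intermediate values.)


Per-symbol terms -p_i * log2(p_i) with p_i = f_i/38:
  p = 9/38 = 0.236842: log2(p) = -2.078003, -p*log2(p) = 0.492158
  p = 13/38 = 0.342105: log2(p) = -1.547488, -p*log2(p) = 0.529404
  p = 16/38 = 0.421053: log2(p) = -1.247928, -p*log2(p) = 0.525443
H = 0.492158 + 0.529404 + 0.525443 = 1.547005

H = 1.547 bits/symbol


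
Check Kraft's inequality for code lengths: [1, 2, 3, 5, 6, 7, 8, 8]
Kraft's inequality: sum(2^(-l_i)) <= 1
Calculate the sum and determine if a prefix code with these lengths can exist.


Sum = 2^(-1) + 2^(-2) + 2^(-3) + 2^(-5) + 2^(-6) + 2^(-7) + 2^(-8) + 2^(-8)
    = 0.5 + 0.25 + 0.125 + 0.03125 + 0.015625 + 0.0078125 + 0.00390625 + 0.00390625
    = 240/256 = 0.9375
Since 0.9375 <= 1, Kraft's inequality IS satisfied.
A prefix code with these lengths CAN exist.

Kraft sum = 0.9375. Satisfied.


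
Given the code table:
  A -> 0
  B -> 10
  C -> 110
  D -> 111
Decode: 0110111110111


Decoding:
0 -> A
110 -> C
111 -> D
110 -> C
111 -> D


Result: ACDCD


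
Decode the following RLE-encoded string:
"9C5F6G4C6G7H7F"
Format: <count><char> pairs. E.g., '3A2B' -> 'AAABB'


Expanding each <count><char> pair:
  9C -> 'CCCCCCCCC'
  5F -> 'FFFFF'
  6G -> 'GGGGGG'
  4C -> 'CCCC'
  6G -> 'GGGGGG'
  7H -> 'HHHHHHH'
  7F -> 'FFFFFFF'

Decoded = CCCCCCCCCFFFFFGGGGGGCCCCGGGGGGHHHHHHHFFFFFFF


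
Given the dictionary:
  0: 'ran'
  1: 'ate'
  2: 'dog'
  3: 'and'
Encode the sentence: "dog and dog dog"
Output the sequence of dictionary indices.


Look up each word in the dictionary:
  'dog' -> 2
  'and' -> 3
  'dog' -> 2
  'dog' -> 2

Encoded: [2, 3, 2, 2]


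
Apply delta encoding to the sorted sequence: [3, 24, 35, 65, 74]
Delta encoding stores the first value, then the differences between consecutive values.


First value: 3
Deltas:
  24 - 3 = 21
  35 - 24 = 11
  65 - 35 = 30
  74 - 65 = 9


Delta encoded: [3, 21, 11, 30, 9]


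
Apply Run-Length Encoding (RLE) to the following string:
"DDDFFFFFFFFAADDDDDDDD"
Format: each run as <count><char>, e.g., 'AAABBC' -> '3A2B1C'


Scanning runs left to right:
  i=0: run of 'D' x 3 -> '3D'
  i=3: run of 'F' x 8 -> '8F'
  i=11: run of 'A' x 2 -> '2A'
  i=13: run of 'D' x 8 -> '8D'

RLE = 3D8F2A8D


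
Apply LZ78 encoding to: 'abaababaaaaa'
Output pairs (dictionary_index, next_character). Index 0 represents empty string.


LZ78 encoding steps:
Dictionary: {0: ''}
Step 1: w='' (idx 0), next='a' -> output (0, 'a'), add 'a' as idx 1
Step 2: w='' (idx 0), next='b' -> output (0, 'b'), add 'b' as idx 2
Step 3: w='a' (idx 1), next='a' -> output (1, 'a'), add 'aa' as idx 3
Step 4: w='b' (idx 2), next='a' -> output (2, 'a'), add 'ba' as idx 4
Step 5: w='ba' (idx 4), next='a' -> output (4, 'a'), add 'baa' as idx 5
Step 6: w='aa' (idx 3), next='a' -> output (3, 'a'), add 'aaa' as idx 6


Encoded: [(0, 'a'), (0, 'b'), (1, 'a'), (2, 'a'), (4, 'a'), (3, 'a')]


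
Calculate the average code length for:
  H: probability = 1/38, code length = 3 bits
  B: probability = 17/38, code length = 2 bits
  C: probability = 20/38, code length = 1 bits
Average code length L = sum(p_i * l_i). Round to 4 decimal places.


Weighted contributions p_i * l_i:
  H: (1/38) * 3 = 3/38
  B: (17/38) * 2 = 34/38
  C: (20/38) * 1 = 20/38
Sum = (3 + 34 + 20)/38 = 57/38

L = 57/38 = 1.5000 bits/symbol


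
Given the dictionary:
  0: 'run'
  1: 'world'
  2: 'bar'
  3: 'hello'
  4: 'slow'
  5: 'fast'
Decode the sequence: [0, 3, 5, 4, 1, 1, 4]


Look up each index in the dictionary:
  0 -> 'run'
  3 -> 'hello'
  5 -> 'fast'
  4 -> 'slow'
  1 -> 'world'
  1 -> 'world'
  4 -> 'slow'

Decoded: "run hello fast slow world world slow"


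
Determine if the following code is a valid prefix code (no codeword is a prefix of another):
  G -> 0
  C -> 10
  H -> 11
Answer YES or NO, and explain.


Checking each pair (does one codeword prefix another?):
  G='0' vs C='10': no prefix
  G='0' vs H='11': no prefix
  C='10' vs G='0': no prefix
  C='10' vs H='11': no prefix
  H='11' vs G='0': no prefix
  H='11' vs C='10': no prefix
No violation found over all pairs.

YES -- this is a valid prefix code. No codeword is a prefix of any other codeword.


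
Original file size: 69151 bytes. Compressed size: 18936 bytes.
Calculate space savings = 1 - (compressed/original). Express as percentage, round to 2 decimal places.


ratio = compressed/original = 18936/69151 = 0.273836
savings = 1 - ratio = 1 - 0.273836 = 0.726164
as a percentage: 0.726164 * 100 = 72.62%

Space savings = 1 - 18936/69151 = 72.62%


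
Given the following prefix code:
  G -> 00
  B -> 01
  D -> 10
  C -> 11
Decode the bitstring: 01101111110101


Decoding step by step:
Bits 01 -> B
Bits 10 -> D
Bits 11 -> C
Bits 11 -> C
Bits 11 -> C
Bits 01 -> B
Bits 01 -> B


Decoded message: BDCCCBB


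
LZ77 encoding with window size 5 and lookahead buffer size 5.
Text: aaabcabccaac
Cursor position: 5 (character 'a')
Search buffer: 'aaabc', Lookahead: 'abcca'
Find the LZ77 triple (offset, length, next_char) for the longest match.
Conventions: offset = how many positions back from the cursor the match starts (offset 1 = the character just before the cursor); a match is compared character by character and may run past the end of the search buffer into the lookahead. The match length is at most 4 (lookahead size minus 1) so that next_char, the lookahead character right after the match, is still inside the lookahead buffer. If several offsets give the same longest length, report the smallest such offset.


Try each offset into the search buffer:
  offset=1 (pos 4, char 'c'): match length 0
  offset=2 (pos 3, char 'b'): match length 0
  offset=3 (pos 2, char 'a'): match length 3
  offset=4 (pos 1, char 'a'): match length 1
  offset=5 (pos 0, char 'a'): match length 1
Longest match has length 3 at offset 3.
next_char = character at position 5 + 3 = 8 -> 'c'

Best match: offset=3, length=3 (matching 'abc' starting at position 2)
LZ77 triple: (3, 3, 'c')


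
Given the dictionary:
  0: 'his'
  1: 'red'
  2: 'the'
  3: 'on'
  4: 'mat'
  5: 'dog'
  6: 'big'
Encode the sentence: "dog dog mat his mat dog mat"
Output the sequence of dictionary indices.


Look up each word in the dictionary:
  'dog' -> 5
  'dog' -> 5
  'mat' -> 4
  'his' -> 0
  'mat' -> 4
  'dog' -> 5
  'mat' -> 4

Encoded: [5, 5, 4, 0, 4, 5, 4]


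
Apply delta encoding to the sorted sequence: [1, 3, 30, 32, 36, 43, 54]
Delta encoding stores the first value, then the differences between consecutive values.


First value: 1
Deltas:
  3 - 1 = 2
  30 - 3 = 27
  32 - 30 = 2
  36 - 32 = 4
  43 - 36 = 7
  54 - 43 = 11


Delta encoded: [1, 2, 27, 2, 4, 7, 11]


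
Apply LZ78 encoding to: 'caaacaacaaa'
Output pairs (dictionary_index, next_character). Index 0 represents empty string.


LZ78 encoding steps:
Dictionary: {0: ''}
Step 1: w='' (idx 0), next='c' -> output (0, 'c'), add 'c' as idx 1
Step 2: w='' (idx 0), next='a' -> output (0, 'a'), add 'a' as idx 2
Step 3: w='a' (idx 2), next='a' -> output (2, 'a'), add 'aa' as idx 3
Step 4: w='c' (idx 1), next='a' -> output (1, 'a'), add 'ca' as idx 4
Step 5: w='a' (idx 2), next='c' -> output (2, 'c'), add 'ac' as idx 5
Step 6: w='aa' (idx 3), next='a' -> output (3, 'a'), add 'aaa' as idx 6


Encoded: [(0, 'c'), (0, 'a'), (2, 'a'), (1, 'a'), (2, 'c'), (3, 'a')]


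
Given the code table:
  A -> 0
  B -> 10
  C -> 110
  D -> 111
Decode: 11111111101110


Decoding:
111 -> D
111 -> D
111 -> D
0 -> A
111 -> D
0 -> A


Result: DDDADA


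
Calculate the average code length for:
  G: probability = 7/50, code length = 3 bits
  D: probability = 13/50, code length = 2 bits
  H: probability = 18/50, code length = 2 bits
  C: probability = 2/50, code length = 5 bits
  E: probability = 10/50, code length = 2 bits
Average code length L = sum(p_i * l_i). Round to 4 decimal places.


Weighted contributions p_i * l_i:
  G: (7/50) * 3 = 21/50
  D: (13/50) * 2 = 26/50
  H: (18/50) * 2 = 36/50
  C: (2/50) * 5 = 10/50
  E: (10/50) * 2 = 20/50
Sum = (21 + 26 + 36 + 10 + 20)/50 = 113/50

L = 113/50 = 2.2600 bits/symbol


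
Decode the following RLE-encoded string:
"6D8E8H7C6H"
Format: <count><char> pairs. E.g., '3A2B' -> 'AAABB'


Expanding each <count><char> pair:
  6D -> 'DDDDDD'
  8E -> 'EEEEEEEE'
  8H -> 'HHHHHHHH'
  7C -> 'CCCCCCC'
  6H -> 'HHHHHH'

Decoded = DDDDDDEEEEEEEEHHHHHHHHCCCCCCCHHHHHH


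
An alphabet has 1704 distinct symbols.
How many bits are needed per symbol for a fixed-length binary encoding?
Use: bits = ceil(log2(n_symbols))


log2(1704) = 10.7347
Bracket: 2^10 = 1024 < 1704 <= 2^11 = 2048
So ceil(log2(1704)) = 11

bits = ceil(log2(1704)) = ceil(10.7347) = 11 bits


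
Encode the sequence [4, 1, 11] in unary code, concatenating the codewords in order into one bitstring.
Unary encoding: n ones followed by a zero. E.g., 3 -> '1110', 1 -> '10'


Encode each number as n ones followed by a terminating 0:
  4 -> 11110 (5 bits)
  1 -> 10 (2 bits)
  11 -> 111111111110 (12 bits)
Total length = 5 + 2 + 12 = 19 bits.

Unary([4, 1, 11]) = 1111010111111111110 (19 bits)


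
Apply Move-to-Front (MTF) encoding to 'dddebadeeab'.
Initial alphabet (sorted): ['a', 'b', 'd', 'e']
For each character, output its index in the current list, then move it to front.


MTF encoding:
'd': index 2 in ['a', 'b', 'd', 'e'] -> ['d', 'a', 'b', 'e']
'd': index 0 in ['d', 'a', 'b', 'e'] -> ['d', 'a', 'b', 'e']
'd': index 0 in ['d', 'a', 'b', 'e'] -> ['d', 'a', 'b', 'e']
'e': index 3 in ['d', 'a', 'b', 'e'] -> ['e', 'd', 'a', 'b']
'b': index 3 in ['e', 'd', 'a', 'b'] -> ['b', 'e', 'd', 'a']
'a': index 3 in ['b', 'e', 'd', 'a'] -> ['a', 'b', 'e', 'd']
'd': index 3 in ['a', 'b', 'e', 'd'] -> ['d', 'a', 'b', 'e']
'e': index 3 in ['d', 'a', 'b', 'e'] -> ['e', 'd', 'a', 'b']
'e': index 0 in ['e', 'd', 'a', 'b'] -> ['e', 'd', 'a', 'b']
'a': index 2 in ['e', 'd', 'a', 'b'] -> ['a', 'e', 'd', 'b']
'b': index 3 in ['a', 'e', 'd', 'b'] -> ['b', 'a', 'e', 'd']


Output: [2, 0, 0, 3, 3, 3, 3, 3, 0, 2, 3]


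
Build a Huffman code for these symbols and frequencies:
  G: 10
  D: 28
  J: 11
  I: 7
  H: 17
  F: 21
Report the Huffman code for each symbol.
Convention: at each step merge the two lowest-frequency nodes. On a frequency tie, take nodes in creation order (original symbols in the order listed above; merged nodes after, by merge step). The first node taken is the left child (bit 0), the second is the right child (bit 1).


Huffman tree construction:
Step 1: Merge I(7) + G(10) = 17
Step 2: Merge J(11) + H(17) = 28
Step 3: Merge (I+G)(17) + F(21) = 38
Step 4: Merge D(28) + (J+H)(28) = 56
Step 5: Merge ((I+G)+F)(38) + (D+(J+H))(56) = 94
Read each symbol's code off the tree from the root (left child = 0, right child = 1).

Codes:
  G: 001 (length 3)
  D: 10 (length 2)
  J: 110 (length 3)
  I: 000 (length 3)
  H: 111 (length 3)
  F: 01 (length 2)
Average code length: 233/94 = 2.4787 bits/symbol


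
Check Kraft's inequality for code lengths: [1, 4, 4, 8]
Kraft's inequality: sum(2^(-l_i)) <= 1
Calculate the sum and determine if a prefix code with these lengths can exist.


Sum = 2^(-1) + 2^(-4) + 2^(-4) + 2^(-8)
    = 0.5 + 0.0625 + 0.0625 + 0.00390625
    = 161/256 = 0.62890625
Since 0.62890625 <= 1, Kraft's inequality IS satisfied.
A prefix code with these lengths CAN exist.

Kraft sum = 0.62890625. Satisfied.


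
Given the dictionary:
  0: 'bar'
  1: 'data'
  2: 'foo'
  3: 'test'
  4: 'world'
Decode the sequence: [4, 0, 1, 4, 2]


Look up each index in the dictionary:
  4 -> 'world'
  0 -> 'bar'
  1 -> 'data'
  4 -> 'world'
  2 -> 'foo'

Decoded: "world bar data world foo"


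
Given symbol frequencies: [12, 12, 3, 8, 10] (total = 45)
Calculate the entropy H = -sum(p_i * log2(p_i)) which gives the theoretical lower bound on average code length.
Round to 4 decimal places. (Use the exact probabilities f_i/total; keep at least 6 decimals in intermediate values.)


Per-symbol terms -p_i * log2(p_i) with p_i = f_i/45:
  p = 12/45 = 0.266667: log2(p) = -1.906891, -p*log2(p) = 0.508504
  p = 12/45 = 0.266667: log2(p) = -1.906891, -p*log2(p) = 0.508504
  p = 3/45 = 0.066667: log2(p) = -3.906891, -p*log2(p) = 0.260459
  p = 8/45 = 0.177778: log2(p) = -2.491853, -p*log2(p) = 0.442996
  p = 10/45 = 0.222222: log2(p) = -2.169925, -p*log2(p) = 0.482206
H = 0.508504 + 0.508504 + 0.260459 + 0.442996 + 0.482206 = 2.202669

H = 2.2027 bits/symbol


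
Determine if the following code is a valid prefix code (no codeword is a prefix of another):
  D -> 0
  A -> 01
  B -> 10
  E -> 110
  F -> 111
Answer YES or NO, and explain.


Checking each pair (does one codeword prefix another?):
  D='0' vs A='01': prefix -- VIOLATION

NO -- this is NOT a valid prefix code. D (0) is a prefix of A (01).


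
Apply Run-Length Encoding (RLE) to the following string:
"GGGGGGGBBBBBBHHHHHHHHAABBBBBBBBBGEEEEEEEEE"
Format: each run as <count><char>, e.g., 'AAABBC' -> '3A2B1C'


Scanning runs left to right:
  i=0: run of 'G' x 7 -> '7G'
  i=7: run of 'B' x 6 -> '6B'
  i=13: run of 'H' x 8 -> '8H'
  i=21: run of 'A' x 2 -> '2A'
  i=23: run of 'B' x 9 -> '9B'
  i=32: run of 'G' x 1 -> '1G'
  i=33: run of 'E' x 9 -> '9E'

RLE = 7G6B8H2A9B1G9E


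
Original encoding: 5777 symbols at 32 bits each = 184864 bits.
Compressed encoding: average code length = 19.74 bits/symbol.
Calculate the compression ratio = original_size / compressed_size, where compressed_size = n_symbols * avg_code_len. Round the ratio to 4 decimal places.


original_size = n_symbols * orig_bits = 5777 * 32 = 184864 bits
compressed_size = n_symbols * avg_code_len = 5777 * 19.74 = 114037.98 bits
ratio = original_size / compressed_size = 184864 / 114037.98 = 1.6211

Compression ratio = 1.6211


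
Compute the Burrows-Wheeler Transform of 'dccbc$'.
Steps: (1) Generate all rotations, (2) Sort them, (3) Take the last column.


Rotations (sorted):
  0: $dccbc -> last char: c
  1: bc$dcc -> last char: c
  2: c$dccb -> last char: b
  3: cbc$dc -> last char: c
  4: ccbc$d -> last char: d
  5: dccbc$ -> last char: $


BWT = ccbcd$


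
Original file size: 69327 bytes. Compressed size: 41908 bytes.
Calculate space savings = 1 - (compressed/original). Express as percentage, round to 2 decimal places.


ratio = compressed/original = 41908/69327 = 0.604498
savings = 1 - ratio = 1 - 0.604498 = 0.395502
as a percentage: 0.395502 * 100 = 39.55%

Space savings = 1 - 41908/69327 = 39.55%


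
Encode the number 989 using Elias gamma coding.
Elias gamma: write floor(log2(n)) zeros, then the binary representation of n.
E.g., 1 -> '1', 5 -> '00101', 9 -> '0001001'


num_bits = floor(log2(989)) + 1 = 10
leading_zeros = num_bits - 1 = 9
binary(989) = 1111011101

Elias gamma(989) = '000000000' + '1111011101' = 0000000001111011101 (19 bits)


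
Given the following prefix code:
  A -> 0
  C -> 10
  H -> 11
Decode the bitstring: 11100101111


Decoding step by step:
Bits 11 -> H
Bits 10 -> C
Bits 0 -> A
Bits 10 -> C
Bits 11 -> H
Bits 11 -> H


Decoded message: HCACHH


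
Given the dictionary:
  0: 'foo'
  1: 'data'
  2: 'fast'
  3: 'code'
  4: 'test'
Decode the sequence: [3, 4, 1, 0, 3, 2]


Look up each index in the dictionary:
  3 -> 'code'
  4 -> 'test'
  1 -> 'data'
  0 -> 'foo'
  3 -> 'code'
  2 -> 'fast'

Decoded: "code test data foo code fast"


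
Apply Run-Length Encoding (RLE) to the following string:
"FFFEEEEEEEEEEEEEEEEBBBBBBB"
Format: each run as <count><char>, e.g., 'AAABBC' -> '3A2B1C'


Scanning runs left to right:
  i=0: run of 'F' x 3 -> '3F'
  i=3: run of 'E' x 16 -> '16E'
  i=19: run of 'B' x 7 -> '7B'

RLE = 3F16E7B


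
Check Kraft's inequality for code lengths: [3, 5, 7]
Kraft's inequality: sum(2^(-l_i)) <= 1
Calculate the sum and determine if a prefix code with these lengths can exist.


Sum = 2^(-3) + 2^(-5) + 2^(-7)
    = 0.125 + 0.03125 + 0.0078125
    = 21/128 = 0.1640625
Since 0.1640625 <= 1, Kraft's inequality IS satisfied.
A prefix code with these lengths CAN exist.

Kraft sum = 0.1640625. Satisfied.


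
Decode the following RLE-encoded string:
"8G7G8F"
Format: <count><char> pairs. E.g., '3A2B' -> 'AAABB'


Expanding each <count><char> pair:
  8G -> 'GGGGGGGG'
  7G -> 'GGGGGGG'
  8F -> 'FFFFFFFF'

Decoded = GGGGGGGGGGGGGGGFFFFFFFF


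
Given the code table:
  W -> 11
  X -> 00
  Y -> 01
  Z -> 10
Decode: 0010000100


Decoding:
00 -> X
10 -> Z
00 -> X
01 -> Y
00 -> X


Result: XZXYX


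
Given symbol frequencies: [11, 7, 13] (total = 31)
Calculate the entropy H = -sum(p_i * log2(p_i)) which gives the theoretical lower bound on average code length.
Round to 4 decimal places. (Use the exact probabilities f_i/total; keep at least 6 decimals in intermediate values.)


Per-symbol terms -p_i * log2(p_i) with p_i = f_i/31:
  p = 11/31 = 0.354839: log2(p) = -1.494765, -p*log2(p) = 0.530400
  p = 7/31 = 0.225806: log2(p) = -2.146841, -p*log2(p) = 0.484771
  p = 13/31 = 0.419355: log2(p) = -1.253757, -p*log2(p) = 0.525769
H = 0.530400 + 0.484771 + 0.525769 = 1.540940

H = 1.5409 bits/symbol


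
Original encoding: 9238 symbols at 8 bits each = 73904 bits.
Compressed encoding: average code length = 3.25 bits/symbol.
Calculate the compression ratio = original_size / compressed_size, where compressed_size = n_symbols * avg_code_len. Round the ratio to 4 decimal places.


original_size = n_symbols * orig_bits = 9238 * 8 = 73904 bits
compressed_size = n_symbols * avg_code_len = 9238 * 3.25 = 30023.5 bits
ratio = original_size / compressed_size = 73904 / 30023.5 = 2.4615

Compression ratio = 2.4615


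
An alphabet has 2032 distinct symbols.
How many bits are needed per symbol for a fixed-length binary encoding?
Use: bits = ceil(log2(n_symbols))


log2(2032) = 10.9887
Bracket: 2^10 = 1024 < 2032 <= 2^11 = 2048
So ceil(log2(2032)) = 11

bits = ceil(log2(2032)) = ceil(10.9887) = 11 bits


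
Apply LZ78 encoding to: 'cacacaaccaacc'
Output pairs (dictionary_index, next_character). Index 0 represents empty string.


LZ78 encoding steps:
Dictionary: {0: ''}
Step 1: w='' (idx 0), next='c' -> output (0, 'c'), add 'c' as idx 1
Step 2: w='' (idx 0), next='a' -> output (0, 'a'), add 'a' as idx 2
Step 3: w='c' (idx 1), next='a' -> output (1, 'a'), add 'ca' as idx 3
Step 4: w='ca' (idx 3), next='a' -> output (3, 'a'), add 'caa' as idx 4
Step 5: w='c' (idx 1), next='c' -> output (1, 'c'), add 'cc' as idx 5
Step 6: w='a' (idx 2), next='a' -> output (2, 'a'), add 'aa' as idx 6
Step 7: w='cc' (idx 5), end of input -> output (5, '')


Encoded: [(0, 'c'), (0, 'a'), (1, 'a'), (3, 'a'), (1, 'c'), (2, 'a'), (5, '')]


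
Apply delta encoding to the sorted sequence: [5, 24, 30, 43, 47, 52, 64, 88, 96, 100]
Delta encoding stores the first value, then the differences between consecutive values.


First value: 5
Deltas:
  24 - 5 = 19
  30 - 24 = 6
  43 - 30 = 13
  47 - 43 = 4
  52 - 47 = 5
  64 - 52 = 12
  88 - 64 = 24
  96 - 88 = 8
  100 - 96 = 4


Delta encoded: [5, 19, 6, 13, 4, 5, 12, 24, 8, 4]


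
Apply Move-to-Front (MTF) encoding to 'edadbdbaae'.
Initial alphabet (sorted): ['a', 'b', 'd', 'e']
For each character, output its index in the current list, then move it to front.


MTF encoding:
'e': index 3 in ['a', 'b', 'd', 'e'] -> ['e', 'a', 'b', 'd']
'd': index 3 in ['e', 'a', 'b', 'd'] -> ['d', 'e', 'a', 'b']
'a': index 2 in ['d', 'e', 'a', 'b'] -> ['a', 'd', 'e', 'b']
'd': index 1 in ['a', 'd', 'e', 'b'] -> ['d', 'a', 'e', 'b']
'b': index 3 in ['d', 'a', 'e', 'b'] -> ['b', 'd', 'a', 'e']
'd': index 1 in ['b', 'd', 'a', 'e'] -> ['d', 'b', 'a', 'e']
'b': index 1 in ['d', 'b', 'a', 'e'] -> ['b', 'd', 'a', 'e']
'a': index 2 in ['b', 'd', 'a', 'e'] -> ['a', 'b', 'd', 'e']
'a': index 0 in ['a', 'b', 'd', 'e'] -> ['a', 'b', 'd', 'e']
'e': index 3 in ['a', 'b', 'd', 'e'] -> ['e', 'a', 'b', 'd']


Output: [3, 3, 2, 1, 3, 1, 1, 2, 0, 3]


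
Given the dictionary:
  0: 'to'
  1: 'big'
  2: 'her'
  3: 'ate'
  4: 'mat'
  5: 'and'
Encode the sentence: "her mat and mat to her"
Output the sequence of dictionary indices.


Look up each word in the dictionary:
  'her' -> 2
  'mat' -> 4
  'and' -> 5
  'mat' -> 4
  'to' -> 0
  'her' -> 2

Encoded: [2, 4, 5, 4, 0, 2]


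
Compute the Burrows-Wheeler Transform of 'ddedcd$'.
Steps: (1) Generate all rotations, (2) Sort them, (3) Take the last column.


Rotations (sorted):
  0: $ddedcd -> last char: d
  1: cd$dded -> last char: d
  2: d$ddedc -> last char: c
  3: dcd$dde -> last char: e
  4: ddedcd$ -> last char: $
  5: dedcd$d -> last char: d
  6: edcd$dd -> last char: d


BWT = ddce$dd


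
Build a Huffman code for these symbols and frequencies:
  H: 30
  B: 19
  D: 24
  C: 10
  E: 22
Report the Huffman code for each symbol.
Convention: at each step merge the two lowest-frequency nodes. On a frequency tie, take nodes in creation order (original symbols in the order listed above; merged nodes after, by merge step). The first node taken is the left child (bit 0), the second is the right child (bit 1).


Huffman tree construction:
Step 1: Merge C(10) + B(19) = 29
Step 2: Merge E(22) + D(24) = 46
Step 3: Merge (C+B)(29) + H(30) = 59
Step 4: Merge (E+D)(46) + ((C+B)+H)(59) = 105
Read each symbol's code off the tree from the root (left child = 0, right child = 1).

Codes:
  H: 11 (length 2)
  B: 101 (length 3)
  D: 01 (length 2)
  C: 100 (length 3)
  E: 00 (length 2)
Average code length: 239/105 = 2.2762 bits/symbol


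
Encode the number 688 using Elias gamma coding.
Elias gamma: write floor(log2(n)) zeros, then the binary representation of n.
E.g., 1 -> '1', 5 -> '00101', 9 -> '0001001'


num_bits = floor(log2(688)) + 1 = 10
leading_zeros = num_bits - 1 = 9
binary(688) = 1010110000

Elias gamma(688) = '000000000' + '1010110000' = 0000000001010110000 (19 bits)


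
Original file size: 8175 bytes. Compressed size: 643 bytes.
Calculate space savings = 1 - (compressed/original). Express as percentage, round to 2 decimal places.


ratio = compressed/original = 643/8175 = 0.078654
savings = 1 - ratio = 1 - 0.078654 = 0.921346
as a percentage: 0.921346 * 100 = 92.13%

Space savings = 1 - 643/8175 = 92.13%


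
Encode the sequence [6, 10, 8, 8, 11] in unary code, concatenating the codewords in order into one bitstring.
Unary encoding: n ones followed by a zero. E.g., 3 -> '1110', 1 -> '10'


Encode each number as n ones followed by a terminating 0:
  6 -> 1111110 (7 bits)
  10 -> 11111111110 (11 bits)
  8 -> 111111110 (9 bits)
  8 -> 111111110 (9 bits)
  11 -> 111111111110 (12 bits)
Total length = 7 + 11 + 9 + 9 + 12 = 48 bits.

Unary([6, 10, 8, 8, 11]) = 111111011111111110111111110111111110111111111110 (48 bits)


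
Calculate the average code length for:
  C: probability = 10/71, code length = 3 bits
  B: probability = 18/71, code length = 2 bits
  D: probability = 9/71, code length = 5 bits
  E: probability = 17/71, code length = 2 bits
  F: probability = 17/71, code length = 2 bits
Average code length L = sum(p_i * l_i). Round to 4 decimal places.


Weighted contributions p_i * l_i:
  C: (10/71) * 3 = 30/71
  B: (18/71) * 2 = 36/71
  D: (9/71) * 5 = 45/71
  E: (17/71) * 2 = 34/71
  F: (17/71) * 2 = 34/71
Sum = (30 + 36 + 45 + 34 + 34)/71 = 179/71

L = 179/71 = 2.5211 bits/symbol


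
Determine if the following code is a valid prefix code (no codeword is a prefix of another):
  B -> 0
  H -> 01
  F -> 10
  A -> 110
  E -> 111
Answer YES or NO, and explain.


Checking each pair (does one codeword prefix another?):
  B='0' vs H='01': prefix -- VIOLATION

NO -- this is NOT a valid prefix code. B (0) is a prefix of H (01).


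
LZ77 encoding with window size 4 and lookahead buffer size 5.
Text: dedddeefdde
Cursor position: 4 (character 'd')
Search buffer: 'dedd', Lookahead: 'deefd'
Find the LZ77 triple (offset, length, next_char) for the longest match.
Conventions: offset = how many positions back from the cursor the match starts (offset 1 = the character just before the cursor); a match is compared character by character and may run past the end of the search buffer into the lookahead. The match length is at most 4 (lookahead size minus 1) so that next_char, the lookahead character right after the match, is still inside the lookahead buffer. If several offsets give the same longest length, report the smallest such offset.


Try each offset into the search buffer:
  offset=1 (pos 3, char 'd'): match length 1
  offset=2 (pos 2, char 'd'): match length 1
  offset=3 (pos 1, char 'e'): match length 0
  offset=4 (pos 0, char 'd'): match length 2
Longest match has length 2 at offset 4.
next_char = character at position 4 + 2 = 6 -> 'e'

Best match: offset=4, length=2 (matching 'de' starting at position 0)
LZ77 triple: (4, 2, 'e')


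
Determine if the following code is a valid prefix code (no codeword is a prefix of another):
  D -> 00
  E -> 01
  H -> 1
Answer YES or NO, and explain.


Checking each pair (does one codeword prefix another?):
  D='00' vs E='01': no prefix
  D='00' vs H='1': no prefix
  E='01' vs D='00': no prefix
  E='01' vs H='1': no prefix
  H='1' vs D='00': no prefix
  H='1' vs E='01': no prefix
No violation found over all pairs.

YES -- this is a valid prefix code. No codeword is a prefix of any other codeword.


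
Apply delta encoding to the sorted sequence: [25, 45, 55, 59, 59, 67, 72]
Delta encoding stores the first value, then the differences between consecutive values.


First value: 25
Deltas:
  45 - 25 = 20
  55 - 45 = 10
  59 - 55 = 4
  59 - 59 = 0
  67 - 59 = 8
  72 - 67 = 5


Delta encoded: [25, 20, 10, 4, 0, 8, 5]


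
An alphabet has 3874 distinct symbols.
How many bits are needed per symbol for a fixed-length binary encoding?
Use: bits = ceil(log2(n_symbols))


log2(3874) = 11.9196
Bracket: 2^11 = 2048 < 3874 <= 2^12 = 4096
So ceil(log2(3874)) = 12

bits = ceil(log2(3874)) = ceil(11.9196) = 12 bits


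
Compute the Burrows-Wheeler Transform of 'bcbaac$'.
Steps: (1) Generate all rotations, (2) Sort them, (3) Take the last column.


Rotations (sorted):
  0: $bcbaac -> last char: c
  1: aac$bcb -> last char: b
  2: ac$bcba -> last char: a
  3: baac$bc -> last char: c
  4: bcbaac$ -> last char: $
  5: c$bcbaa -> last char: a
  6: cbaac$b -> last char: b


BWT = cbac$ab


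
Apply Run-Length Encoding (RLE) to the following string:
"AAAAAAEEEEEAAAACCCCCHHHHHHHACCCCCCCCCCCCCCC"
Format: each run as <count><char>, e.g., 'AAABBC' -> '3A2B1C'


Scanning runs left to right:
  i=0: run of 'A' x 6 -> '6A'
  i=6: run of 'E' x 5 -> '5E'
  i=11: run of 'A' x 4 -> '4A'
  i=15: run of 'C' x 5 -> '5C'
  i=20: run of 'H' x 7 -> '7H'
  i=27: run of 'A' x 1 -> '1A'
  i=28: run of 'C' x 15 -> '15C'

RLE = 6A5E4A5C7H1A15C


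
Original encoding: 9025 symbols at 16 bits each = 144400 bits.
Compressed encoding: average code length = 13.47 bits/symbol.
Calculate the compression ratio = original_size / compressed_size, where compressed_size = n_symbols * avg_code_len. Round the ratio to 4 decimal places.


original_size = n_symbols * orig_bits = 9025 * 16 = 144400 bits
compressed_size = n_symbols * avg_code_len = 9025 * 13.47 = 121566.75 bits
ratio = original_size / compressed_size = 144400 / 121566.75 = 1.1878

Compression ratio = 1.1878


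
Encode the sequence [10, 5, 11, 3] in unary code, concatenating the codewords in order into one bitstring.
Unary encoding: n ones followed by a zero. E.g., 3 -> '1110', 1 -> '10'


Encode each number as n ones followed by a terminating 0:
  10 -> 11111111110 (11 bits)
  5 -> 111110 (6 bits)
  11 -> 111111111110 (12 bits)
  3 -> 1110 (4 bits)
Total length = 11 + 6 + 12 + 4 = 33 bits.

Unary([10, 5, 11, 3]) = 111111111101111101111111111101110 (33 bits)


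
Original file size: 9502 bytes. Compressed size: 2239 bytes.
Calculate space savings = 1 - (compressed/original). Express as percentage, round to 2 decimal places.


ratio = compressed/original = 2239/9502 = 0.235635
savings = 1 - ratio = 1 - 0.235635 = 0.764365
as a percentage: 0.764365 * 100 = 76.44%

Space savings = 1 - 2239/9502 = 76.44%


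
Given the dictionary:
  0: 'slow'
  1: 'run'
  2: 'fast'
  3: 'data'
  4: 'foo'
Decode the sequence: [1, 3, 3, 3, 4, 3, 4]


Look up each index in the dictionary:
  1 -> 'run'
  3 -> 'data'
  3 -> 'data'
  3 -> 'data'
  4 -> 'foo'
  3 -> 'data'
  4 -> 'foo'

Decoded: "run data data data foo data foo"


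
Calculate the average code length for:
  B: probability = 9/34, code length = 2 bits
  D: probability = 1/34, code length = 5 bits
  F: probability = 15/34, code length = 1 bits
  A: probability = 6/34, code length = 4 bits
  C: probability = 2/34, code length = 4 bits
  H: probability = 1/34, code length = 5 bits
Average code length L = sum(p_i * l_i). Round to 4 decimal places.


Weighted contributions p_i * l_i:
  B: (9/34) * 2 = 18/34
  D: (1/34) * 5 = 5/34
  F: (15/34) * 1 = 15/34
  A: (6/34) * 4 = 24/34
  C: (2/34) * 4 = 8/34
  H: (1/34) * 5 = 5/34
Sum = (18 + 5 + 15 + 24 + 8 + 5)/34 = 75/34

L = 75/34 = 2.2059 bits/symbol


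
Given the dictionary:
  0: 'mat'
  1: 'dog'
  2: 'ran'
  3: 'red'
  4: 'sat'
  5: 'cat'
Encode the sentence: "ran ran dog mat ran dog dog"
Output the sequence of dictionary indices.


Look up each word in the dictionary:
  'ran' -> 2
  'ran' -> 2
  'dog' -> 1
  'mat' -> 0
  'ran' -> 2
  'dog' -> 1
  'dog' -> 1

Encoded: [2, 2, 1, 0, 2, 1, 1]


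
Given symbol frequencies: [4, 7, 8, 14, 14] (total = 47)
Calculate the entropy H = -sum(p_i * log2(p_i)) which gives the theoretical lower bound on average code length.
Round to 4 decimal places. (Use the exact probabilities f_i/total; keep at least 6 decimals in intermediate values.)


Per-symbol terms -p_i * log2(p_i) with p_i = f_i/47:
  p = 4/47 = 0.085106: log2(p) = -3.554589, -p*log2(p) = 0.302518
  p = 7/47 = 0.148936: log2(p) = -2.747234, -p*log2(p) = 0.409163
  p = 8/47 = 0.170213: log2(p) = -2.554589, -p*log2(p) = 0.434824
  p = 14/47 = 0.297872: log2(p) = -1.747234, -p*log2(p) = 0.520453
  p = 14/47 = 0.297872: log2(p) = -1.747234, -p*log2(p) = 0.520453
H = 0.302518 + 0.409163 + 0.434824 + 0.520453 + 0.520453 = 2.187411

H = 2.1874 bits/symbol


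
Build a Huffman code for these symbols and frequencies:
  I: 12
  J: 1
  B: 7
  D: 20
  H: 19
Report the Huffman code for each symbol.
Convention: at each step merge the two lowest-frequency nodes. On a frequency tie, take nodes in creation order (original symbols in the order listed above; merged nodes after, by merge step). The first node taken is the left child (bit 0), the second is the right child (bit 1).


Huffman tree construction:
Step 1: Merge J(1) + B(7) = 8
Step 2: Merge (J+B)(8) + I(12) = 20
Step 3: Merge H(19) + D(20) = 39
Step 4: Merge ((J+B)+I)(20) + (H+D)(39) = 59
Read each symbol's code off the tree from the root (left child = 0, right child = 1).

Codes:
  I: 01 (length 2)
  J: 000 (length 3)
  B: 001 (length 3)
  D: 11 (length 2)
  H: 10 (length 2)
Average code length: 126/59 = 2.1356 bits/symbol


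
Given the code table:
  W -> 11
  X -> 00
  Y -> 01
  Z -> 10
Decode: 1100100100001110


Decoding:
11 -> W
00 -> X
10 -> Z
01 -> Y
00 -> X
00 -> X
11 -> W
10 -> Z


Result: WXZYXXWZ


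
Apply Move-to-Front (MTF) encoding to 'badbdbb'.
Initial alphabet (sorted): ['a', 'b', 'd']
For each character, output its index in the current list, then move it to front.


MTF encoding:
'b': index 1 in ['a', 'b', 'd'] -> ['b', 'a', 'd']
'a': index 1 in ['b', 'a', 'd'] -> ['a', 'b', 'd']
'd': index 2 in ['a', 'b', 'd'] -> ['d', 'a', 'b']
'b': index 2 in ['d', 'a', 'b'] -> ['b', 'd', 'a']
'd': index 1 in ['b', 'd', 'a'] -> ['d', 'b', 'a']
'b': index 1 in ['d', 'b', 'a'] -> ['b', 'd', 'a']
'b': index 0 in ['b', 'd', 'a'] -> ['b', 'd', 'a']


Output: [1, 1, 2, 2, 1, 1, 0]


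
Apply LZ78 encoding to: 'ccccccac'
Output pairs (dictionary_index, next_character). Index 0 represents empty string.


LZ78 encoding steps:
Dictionary: {0: ''}
Step 1: w='' (idx 0), next='c' -> output (0, 'c'), add 'c' as idx 1
Step 2: w='c' (idx 1), next='c' -> output (1, 'c'), add 'cc' as idx 2
Step 3: w='cc' (idx 2), next='c' -> output (2, 'c'), add 'ccc' as idx 3
Step 4: w='' (idx 0), next='a' -> output (0, 'a'), add 'a' as idx 4
Step 5: w='c' (idx 1), end of input -> output (1, '')


Encoded: [(0, 'c'), (1, 'c'), (2, 'c'), (0, 'a'), (1, '')]


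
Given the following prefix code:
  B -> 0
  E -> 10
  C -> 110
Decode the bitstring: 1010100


Decoding step by step:
Bits 10 -> E
Bits 10 -> E
Bits 10 -> E
Bits 0 -> B


Decoded message: EEEB


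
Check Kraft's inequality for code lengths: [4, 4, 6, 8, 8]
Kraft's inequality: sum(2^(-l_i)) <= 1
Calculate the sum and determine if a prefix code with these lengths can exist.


Sum = 2^(-4) + 2^(-4) + 2^(-6) + 2^(-8) + 2^(-8)
    = 0.0625 + 0.0625 + 0.015625 + 0.00390625 + 0.00390625
    = 38/256 = 0.1484375
Since 0.1484375 <= 1, Kraft's inequality IS satisfied.
A prefix code with these lengths CAN exist.

Kraft sum = 0.1484375. Satisfied.


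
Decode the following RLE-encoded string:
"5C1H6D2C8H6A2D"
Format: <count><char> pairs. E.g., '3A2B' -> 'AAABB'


Expanding each <count><char> pair:
  5C -> 'CCCCC'
  1H -> 'H'
  6D -> 'DDDDDD'
  2C -> 'CC'
  8H -> 'HHHHHHHH'
  6A -> 'AAAAAA'
  2D -> 'DD'

Decoded = CCCCCHDDDDDDCCHHHHHHHHAAAAAADD


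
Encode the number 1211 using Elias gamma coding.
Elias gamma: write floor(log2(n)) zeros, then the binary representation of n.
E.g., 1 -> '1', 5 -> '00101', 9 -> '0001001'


num_bits = floor(log2(1211)) + 1 = 11
leading_zeros = num_bits - 1 = 10
binary(1211) = 10010111011

Elias gamma(1211) = '0000000000' + '10010111011' = 000000000010010111011 (21 bits)


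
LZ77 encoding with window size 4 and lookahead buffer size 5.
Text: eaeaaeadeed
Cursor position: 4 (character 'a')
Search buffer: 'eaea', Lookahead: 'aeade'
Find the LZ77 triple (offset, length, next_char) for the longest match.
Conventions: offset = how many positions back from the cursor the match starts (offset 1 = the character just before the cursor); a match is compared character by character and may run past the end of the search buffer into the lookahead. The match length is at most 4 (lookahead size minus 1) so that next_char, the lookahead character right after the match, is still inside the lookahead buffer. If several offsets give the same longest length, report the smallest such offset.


Try each offset into the search buffer:
  offset=1 (pos 3, char 'a'): match length 1
  offset=2 (pos 2, char 'e'): match length 0
  offset=3 (pos 1, char 'a'): match length 3
  offset=4 (pos 0, char 'e'): match length 0
Longest match has length 3 at offset 3.
next_char = character at position 4 + 3 = 7 -> 'd'

Best match: offset=3, length=3 (matching 'aea' starting at position 1)
LZ77 triple: (3, 3, 'd')


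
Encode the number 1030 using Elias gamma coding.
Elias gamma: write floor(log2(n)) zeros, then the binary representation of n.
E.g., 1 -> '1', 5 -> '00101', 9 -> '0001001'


num_bits = floor(log2(1030)) + 1 = 11
leading_zeros = num_bits - 1 = 10
binary(1030) = 10000000110

Elias gamma(1030) = '0000000000' + '10000000110' = 000000000010000000110 (21 bits)


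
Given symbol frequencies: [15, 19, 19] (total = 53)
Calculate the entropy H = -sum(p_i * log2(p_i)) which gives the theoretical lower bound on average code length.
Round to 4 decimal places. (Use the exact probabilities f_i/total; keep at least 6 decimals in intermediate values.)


Per-symbol terms -p_i * log2(p_i) with p_i = f_i/53:
  p = 15/53 = 0.283019: log2(p) = -1.821030, -p*log2(p) = 0.515386
  p = 19/53 = 0.358491: log2(p) = -1.479993, -p*log2(p) = 0.530564
  p = 19/53 = 0.358491: log2(p) = -1.479993, -p*log2(p) = 0.530564
H = 0.515386 + 0.530564 + 0.530564 = 1.576514

H = 1.5765 bits/symbol
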